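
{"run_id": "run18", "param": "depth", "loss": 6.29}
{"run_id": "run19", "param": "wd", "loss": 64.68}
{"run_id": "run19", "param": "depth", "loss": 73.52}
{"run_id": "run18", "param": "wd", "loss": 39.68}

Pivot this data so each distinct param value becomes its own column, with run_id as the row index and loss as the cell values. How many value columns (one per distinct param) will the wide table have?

2

2 distinct param values: wd, depth.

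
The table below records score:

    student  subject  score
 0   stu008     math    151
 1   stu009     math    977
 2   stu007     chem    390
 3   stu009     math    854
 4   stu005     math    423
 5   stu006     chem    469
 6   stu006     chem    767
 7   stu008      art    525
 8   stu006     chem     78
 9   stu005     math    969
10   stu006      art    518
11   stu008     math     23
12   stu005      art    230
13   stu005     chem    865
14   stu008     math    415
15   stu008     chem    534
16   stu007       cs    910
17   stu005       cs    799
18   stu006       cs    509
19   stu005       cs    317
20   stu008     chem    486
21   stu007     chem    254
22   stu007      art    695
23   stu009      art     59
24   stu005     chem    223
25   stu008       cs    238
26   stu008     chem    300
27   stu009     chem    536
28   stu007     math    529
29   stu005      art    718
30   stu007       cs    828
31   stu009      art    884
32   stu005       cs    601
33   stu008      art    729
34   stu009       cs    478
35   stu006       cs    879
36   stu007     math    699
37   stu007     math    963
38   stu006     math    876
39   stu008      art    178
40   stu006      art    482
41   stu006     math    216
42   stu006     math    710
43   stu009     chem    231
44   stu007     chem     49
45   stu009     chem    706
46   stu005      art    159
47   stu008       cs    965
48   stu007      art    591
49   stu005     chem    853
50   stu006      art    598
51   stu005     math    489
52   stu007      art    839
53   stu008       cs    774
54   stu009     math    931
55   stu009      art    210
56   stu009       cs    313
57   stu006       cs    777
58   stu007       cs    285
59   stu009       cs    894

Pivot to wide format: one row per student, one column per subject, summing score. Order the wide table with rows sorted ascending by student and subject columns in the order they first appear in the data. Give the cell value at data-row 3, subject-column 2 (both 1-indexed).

693

With rows sorted ascending by student, row 3 is student=stu007. subject columns in first-appearance order: math, chem, art, cs; column 2 is chem.
Long rows with student=stu007, subject=chem: 390 + 254 + 49 = 693.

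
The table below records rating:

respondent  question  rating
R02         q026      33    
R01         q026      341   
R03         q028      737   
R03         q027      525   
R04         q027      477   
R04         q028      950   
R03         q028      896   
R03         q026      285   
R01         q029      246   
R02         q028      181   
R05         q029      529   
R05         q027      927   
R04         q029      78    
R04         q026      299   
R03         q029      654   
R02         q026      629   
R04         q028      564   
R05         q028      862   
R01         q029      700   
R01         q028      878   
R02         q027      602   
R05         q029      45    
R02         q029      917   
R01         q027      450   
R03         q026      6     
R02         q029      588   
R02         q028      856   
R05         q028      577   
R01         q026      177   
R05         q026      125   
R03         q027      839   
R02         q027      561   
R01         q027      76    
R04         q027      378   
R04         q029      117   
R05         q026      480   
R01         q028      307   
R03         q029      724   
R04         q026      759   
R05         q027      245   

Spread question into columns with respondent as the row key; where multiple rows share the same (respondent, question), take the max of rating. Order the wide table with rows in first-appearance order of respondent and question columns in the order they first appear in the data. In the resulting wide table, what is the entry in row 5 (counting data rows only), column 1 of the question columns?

With rows in first-appearance order of respondent, row 5 is respondent=R05. question columns in first-appearance order: q026, q028, q027, q029; column 1 is q026.
Long rows with respondent=R05, question=q026: max(125, 480) = 480.

480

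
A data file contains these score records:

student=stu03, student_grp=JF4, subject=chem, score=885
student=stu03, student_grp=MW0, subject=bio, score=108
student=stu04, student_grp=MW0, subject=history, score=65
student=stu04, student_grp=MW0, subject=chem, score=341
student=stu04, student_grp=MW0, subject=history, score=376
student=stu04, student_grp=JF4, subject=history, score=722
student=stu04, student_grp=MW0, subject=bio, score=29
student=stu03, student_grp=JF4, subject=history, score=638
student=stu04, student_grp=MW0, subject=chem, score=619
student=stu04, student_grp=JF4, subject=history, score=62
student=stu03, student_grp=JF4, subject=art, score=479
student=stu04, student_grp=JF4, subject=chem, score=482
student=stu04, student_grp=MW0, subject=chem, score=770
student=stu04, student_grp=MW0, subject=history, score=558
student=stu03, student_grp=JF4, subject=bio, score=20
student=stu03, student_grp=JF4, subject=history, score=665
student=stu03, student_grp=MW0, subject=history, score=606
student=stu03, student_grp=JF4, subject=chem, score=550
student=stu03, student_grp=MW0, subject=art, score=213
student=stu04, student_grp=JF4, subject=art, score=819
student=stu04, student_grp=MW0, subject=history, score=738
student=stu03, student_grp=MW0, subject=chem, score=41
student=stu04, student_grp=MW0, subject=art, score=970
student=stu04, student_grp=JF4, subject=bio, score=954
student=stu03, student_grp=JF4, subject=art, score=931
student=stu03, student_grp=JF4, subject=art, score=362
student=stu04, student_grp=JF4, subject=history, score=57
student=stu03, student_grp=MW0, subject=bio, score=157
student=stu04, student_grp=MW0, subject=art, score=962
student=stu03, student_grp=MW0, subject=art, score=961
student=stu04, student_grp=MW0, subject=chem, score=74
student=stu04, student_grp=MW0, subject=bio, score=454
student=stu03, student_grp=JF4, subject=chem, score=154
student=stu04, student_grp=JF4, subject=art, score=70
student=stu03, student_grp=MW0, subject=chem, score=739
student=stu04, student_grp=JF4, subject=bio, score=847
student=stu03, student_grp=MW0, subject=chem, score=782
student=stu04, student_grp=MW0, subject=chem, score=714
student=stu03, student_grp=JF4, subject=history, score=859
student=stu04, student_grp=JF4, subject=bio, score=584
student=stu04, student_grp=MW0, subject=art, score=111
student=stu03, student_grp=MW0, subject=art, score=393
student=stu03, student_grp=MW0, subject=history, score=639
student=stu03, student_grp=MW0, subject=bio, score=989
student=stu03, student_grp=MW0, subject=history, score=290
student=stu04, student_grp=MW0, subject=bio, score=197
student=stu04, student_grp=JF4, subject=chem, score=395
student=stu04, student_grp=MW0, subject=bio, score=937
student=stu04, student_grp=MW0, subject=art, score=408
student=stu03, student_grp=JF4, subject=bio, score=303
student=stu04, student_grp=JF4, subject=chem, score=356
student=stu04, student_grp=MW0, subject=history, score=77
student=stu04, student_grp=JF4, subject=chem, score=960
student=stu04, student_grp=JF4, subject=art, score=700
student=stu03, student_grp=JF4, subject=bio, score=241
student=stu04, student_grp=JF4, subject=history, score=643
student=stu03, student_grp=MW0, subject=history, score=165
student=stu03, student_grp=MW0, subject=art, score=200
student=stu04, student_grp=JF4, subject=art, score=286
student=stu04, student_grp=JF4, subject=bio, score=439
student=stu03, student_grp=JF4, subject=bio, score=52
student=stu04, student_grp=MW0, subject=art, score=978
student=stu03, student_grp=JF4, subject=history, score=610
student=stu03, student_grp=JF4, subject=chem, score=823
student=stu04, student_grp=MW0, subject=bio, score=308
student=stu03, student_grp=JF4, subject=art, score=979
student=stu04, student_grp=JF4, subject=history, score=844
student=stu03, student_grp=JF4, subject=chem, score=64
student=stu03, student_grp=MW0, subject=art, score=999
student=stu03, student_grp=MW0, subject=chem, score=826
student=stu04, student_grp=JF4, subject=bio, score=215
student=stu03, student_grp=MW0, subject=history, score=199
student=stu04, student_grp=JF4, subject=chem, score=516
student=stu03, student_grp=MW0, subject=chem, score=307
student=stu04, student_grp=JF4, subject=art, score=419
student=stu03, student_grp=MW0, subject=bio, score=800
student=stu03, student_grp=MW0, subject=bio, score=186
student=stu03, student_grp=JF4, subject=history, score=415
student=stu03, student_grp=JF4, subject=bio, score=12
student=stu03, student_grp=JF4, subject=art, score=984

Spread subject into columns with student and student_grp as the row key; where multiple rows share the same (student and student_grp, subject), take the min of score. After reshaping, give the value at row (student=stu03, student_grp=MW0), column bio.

Rows with student=stu03, student_grp=MW0 and subject=bio: score values are 108, 157, 989, 800, 186.
min(108, 157, 989, 800, 186) = 108.

108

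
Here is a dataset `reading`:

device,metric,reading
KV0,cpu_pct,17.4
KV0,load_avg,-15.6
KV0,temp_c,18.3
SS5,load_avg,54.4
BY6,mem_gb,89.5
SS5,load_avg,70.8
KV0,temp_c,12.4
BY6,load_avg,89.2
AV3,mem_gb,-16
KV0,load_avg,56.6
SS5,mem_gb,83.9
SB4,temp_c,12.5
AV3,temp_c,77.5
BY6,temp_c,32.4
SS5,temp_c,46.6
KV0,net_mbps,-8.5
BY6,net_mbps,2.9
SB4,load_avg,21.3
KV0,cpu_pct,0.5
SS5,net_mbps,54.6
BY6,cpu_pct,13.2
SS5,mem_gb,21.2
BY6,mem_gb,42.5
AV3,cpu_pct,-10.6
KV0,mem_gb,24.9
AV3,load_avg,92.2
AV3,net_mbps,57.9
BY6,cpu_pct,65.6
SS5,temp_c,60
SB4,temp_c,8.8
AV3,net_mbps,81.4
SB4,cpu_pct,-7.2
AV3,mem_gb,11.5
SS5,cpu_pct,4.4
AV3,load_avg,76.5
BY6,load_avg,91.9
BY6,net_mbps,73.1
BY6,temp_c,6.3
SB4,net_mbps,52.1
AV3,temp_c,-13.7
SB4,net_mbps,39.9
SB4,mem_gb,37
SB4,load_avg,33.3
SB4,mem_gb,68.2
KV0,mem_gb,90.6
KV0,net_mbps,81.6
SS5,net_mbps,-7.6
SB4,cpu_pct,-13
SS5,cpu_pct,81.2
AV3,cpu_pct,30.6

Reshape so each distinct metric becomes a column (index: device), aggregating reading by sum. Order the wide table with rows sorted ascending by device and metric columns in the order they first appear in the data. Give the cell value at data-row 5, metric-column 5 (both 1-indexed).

With rows sorted ascending by device, row 5 is device=SS5. metric columns in first-appearance order: cpu_pct, load_avg, temp_c, mem_gb, net_mbps; column 5 is net_mbps.
Long rows with device=SS5, metric=net_mbps: 54.6 + -7.6 = 47.

47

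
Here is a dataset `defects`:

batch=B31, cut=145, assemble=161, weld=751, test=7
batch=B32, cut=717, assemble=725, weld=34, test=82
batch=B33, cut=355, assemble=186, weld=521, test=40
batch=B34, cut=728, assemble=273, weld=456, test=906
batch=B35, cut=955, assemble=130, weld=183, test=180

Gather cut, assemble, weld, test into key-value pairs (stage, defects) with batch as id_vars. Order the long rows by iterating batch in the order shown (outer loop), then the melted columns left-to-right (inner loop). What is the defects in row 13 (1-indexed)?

728

20 rows total (5 × 4). Row 13: index ⌊(13-1)/4⌋ = 3 into batch → B34; (13-1) mod 4 = 0 into the melted columns → cut.
So row 13 is (B34, cut, 728); defects = 728.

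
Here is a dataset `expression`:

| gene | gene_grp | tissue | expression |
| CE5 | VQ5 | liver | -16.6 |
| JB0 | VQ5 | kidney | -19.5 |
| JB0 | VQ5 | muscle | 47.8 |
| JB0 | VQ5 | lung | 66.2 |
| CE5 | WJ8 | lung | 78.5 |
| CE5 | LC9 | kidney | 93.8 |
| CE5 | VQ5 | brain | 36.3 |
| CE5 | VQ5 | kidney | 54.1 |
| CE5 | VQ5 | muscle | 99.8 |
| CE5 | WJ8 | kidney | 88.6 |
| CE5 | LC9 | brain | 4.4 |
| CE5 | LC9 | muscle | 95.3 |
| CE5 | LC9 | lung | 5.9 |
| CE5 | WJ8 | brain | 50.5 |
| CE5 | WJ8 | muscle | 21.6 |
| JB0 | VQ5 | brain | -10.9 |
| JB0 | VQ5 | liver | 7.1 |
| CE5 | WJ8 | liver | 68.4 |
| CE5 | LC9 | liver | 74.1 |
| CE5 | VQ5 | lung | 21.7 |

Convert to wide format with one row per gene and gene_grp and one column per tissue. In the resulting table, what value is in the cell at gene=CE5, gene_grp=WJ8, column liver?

68.4

Wide layout: rows indexed by gene and gene_grp, columns are the 5 distinct tissue values (liver, kidney, muscle, lung, brain).
Cell (gene=CE5, gene_grp=WJ8, tissue=liver) draws from the long row where gene=CE5, gene_grp=WJ8 and tissue=liver, which has expression=68.4.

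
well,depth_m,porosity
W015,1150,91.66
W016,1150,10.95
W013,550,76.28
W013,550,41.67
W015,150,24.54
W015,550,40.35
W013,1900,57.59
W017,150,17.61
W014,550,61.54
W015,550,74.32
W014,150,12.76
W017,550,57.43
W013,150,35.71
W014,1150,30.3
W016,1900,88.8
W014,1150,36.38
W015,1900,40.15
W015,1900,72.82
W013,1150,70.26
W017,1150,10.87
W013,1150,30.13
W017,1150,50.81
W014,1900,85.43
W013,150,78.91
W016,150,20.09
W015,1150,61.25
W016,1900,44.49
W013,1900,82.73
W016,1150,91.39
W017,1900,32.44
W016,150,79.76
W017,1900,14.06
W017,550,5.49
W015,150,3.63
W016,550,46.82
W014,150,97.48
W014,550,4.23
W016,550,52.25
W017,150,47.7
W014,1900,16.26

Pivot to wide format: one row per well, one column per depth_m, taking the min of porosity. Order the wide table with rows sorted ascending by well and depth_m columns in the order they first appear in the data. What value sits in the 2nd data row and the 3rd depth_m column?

With rows sorted ascending by well, row 2 is well=W014. depth_m columns in first-appearance order: 1150, 550, 150, 1900; column 3 is 150.
Long rows with well=W014, depth_m=150: min(12.76, 97.48) = 12.76.

12.76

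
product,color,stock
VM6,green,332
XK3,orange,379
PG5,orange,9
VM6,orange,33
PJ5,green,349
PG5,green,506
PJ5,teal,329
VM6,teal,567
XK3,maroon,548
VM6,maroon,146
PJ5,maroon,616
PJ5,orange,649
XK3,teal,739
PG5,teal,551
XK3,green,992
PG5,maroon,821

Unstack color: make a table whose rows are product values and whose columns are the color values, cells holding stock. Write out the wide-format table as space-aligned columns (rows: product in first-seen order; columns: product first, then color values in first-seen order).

Columns: product plus the 4 distinct color values (green, orange, teal, maroon).
For example, row VM6 column green takes stock=332 from the long row (VM6, green).

product  green  orange  teal  maroon
VM6      332    33      567   146   
XK3      992    379     739   548   
PG5      506    9       551   821   
PJ5      349    649     329   616   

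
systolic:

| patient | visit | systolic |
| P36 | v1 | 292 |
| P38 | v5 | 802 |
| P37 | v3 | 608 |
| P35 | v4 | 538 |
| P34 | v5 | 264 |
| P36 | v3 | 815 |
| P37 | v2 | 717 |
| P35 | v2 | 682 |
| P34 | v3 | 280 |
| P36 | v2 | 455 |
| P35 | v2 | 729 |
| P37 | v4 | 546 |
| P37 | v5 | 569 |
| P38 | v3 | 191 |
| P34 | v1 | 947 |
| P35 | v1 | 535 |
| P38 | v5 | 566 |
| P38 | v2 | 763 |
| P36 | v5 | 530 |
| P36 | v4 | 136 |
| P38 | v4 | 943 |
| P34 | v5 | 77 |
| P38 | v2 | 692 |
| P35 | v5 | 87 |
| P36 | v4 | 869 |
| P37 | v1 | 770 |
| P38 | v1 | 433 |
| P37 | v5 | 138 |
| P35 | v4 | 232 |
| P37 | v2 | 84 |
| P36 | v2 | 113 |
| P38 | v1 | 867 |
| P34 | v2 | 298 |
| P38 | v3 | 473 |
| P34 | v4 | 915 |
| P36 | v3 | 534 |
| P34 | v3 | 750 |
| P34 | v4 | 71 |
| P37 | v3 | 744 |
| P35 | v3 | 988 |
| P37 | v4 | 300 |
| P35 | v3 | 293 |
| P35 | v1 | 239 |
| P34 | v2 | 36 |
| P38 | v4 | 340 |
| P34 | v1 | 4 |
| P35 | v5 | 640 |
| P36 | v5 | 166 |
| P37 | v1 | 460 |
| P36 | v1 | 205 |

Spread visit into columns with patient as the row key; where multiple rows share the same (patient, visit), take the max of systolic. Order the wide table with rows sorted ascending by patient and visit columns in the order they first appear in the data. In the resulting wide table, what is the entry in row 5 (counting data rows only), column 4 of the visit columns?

With rows sorted ascending by patient, row 5 is patient=P38. visit columns in first-appearance order: v1, v5, v3, v4, v2; column 4 is v4.
Long rows with patient=P38, visit=v4: max(943, 340) = 943.

943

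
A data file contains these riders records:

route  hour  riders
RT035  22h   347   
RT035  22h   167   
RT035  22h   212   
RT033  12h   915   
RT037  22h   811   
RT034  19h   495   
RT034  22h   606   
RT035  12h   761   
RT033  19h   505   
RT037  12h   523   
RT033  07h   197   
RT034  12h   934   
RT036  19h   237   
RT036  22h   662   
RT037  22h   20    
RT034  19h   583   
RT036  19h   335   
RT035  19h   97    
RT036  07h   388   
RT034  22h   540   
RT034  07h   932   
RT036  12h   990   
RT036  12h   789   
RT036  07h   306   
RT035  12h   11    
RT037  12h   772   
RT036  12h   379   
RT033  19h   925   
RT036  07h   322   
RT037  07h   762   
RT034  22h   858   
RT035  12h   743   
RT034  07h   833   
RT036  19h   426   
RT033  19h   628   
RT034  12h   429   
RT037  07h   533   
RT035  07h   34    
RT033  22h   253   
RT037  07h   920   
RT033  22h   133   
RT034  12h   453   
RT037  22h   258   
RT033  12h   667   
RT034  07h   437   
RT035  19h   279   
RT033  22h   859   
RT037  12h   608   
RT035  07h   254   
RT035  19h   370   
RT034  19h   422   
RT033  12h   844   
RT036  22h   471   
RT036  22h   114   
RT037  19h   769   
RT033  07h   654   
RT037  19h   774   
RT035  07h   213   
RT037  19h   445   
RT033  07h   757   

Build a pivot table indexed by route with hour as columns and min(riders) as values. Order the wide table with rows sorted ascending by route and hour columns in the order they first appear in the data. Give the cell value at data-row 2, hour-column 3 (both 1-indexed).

422

With rows sorted ascending by route, row 2 is route=RT034. hour columns in first-appearance order: 22h, 12h, 19h, 07h; column 3 is 19h.
Long rows with route=RT034, hour=19h: min(495, 583, 422) = 422.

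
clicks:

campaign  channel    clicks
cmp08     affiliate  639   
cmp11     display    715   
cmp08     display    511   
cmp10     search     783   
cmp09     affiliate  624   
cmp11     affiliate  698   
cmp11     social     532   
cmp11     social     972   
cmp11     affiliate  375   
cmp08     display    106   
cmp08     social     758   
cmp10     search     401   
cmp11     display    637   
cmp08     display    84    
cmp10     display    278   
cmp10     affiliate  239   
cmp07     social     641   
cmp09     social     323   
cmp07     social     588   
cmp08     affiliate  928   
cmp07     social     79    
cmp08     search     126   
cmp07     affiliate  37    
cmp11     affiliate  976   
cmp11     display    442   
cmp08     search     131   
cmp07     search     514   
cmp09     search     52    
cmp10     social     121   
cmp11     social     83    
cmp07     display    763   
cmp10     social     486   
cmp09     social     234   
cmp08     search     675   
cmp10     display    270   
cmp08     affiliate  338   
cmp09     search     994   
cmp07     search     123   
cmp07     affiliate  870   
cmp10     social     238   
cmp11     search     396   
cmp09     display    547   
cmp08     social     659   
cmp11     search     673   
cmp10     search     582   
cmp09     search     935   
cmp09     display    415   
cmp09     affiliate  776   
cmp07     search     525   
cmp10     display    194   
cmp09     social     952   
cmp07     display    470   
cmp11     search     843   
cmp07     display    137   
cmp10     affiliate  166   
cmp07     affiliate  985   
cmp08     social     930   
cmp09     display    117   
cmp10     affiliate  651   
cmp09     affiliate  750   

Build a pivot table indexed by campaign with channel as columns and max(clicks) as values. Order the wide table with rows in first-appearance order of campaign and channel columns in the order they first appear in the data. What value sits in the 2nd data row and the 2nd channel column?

With rows in first-appearance order of campaign, row 2 is campaign=cmp11. channel columns in first-appearance order: affiliate, display, search, social; column 2 is display.
Long rows with campaign=cmp11, channel=display: max(715, 637, 442) = 715.

715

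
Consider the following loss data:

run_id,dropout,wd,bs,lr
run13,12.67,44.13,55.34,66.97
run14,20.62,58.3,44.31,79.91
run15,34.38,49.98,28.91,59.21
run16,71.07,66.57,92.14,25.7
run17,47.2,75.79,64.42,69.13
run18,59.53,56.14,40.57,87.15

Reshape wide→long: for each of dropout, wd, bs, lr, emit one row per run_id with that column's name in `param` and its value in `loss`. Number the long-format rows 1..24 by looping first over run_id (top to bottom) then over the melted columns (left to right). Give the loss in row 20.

69.13

24 rows total (6 × 4). Row 20: index ⌊(20-1)/4⌋ = 4 into run_id → run17; (20-1) mod 4 = 3 into the melted columns → lr.
So row 20 is (run17, lr, 69.13); loss = 69.13.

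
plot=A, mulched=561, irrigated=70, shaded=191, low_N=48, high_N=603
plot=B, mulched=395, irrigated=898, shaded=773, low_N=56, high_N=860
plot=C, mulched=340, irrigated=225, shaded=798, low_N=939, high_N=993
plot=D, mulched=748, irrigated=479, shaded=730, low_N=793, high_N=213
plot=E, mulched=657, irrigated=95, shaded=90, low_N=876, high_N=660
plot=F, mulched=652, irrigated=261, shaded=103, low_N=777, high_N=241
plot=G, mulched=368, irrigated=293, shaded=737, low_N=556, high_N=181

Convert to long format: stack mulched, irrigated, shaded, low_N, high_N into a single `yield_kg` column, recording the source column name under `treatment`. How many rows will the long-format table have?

7 plot values × 5 melted columns = 35 rows.

35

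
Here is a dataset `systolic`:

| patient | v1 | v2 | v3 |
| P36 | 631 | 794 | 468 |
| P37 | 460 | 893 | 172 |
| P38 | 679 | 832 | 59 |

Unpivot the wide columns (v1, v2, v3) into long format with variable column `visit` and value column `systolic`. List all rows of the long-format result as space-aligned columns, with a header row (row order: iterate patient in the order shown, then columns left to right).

patient  visit  systolic
P36      v1     631     
P36      v2     794     
P36      v3     468     
P37      v1     460     
P37      v2     893     
P37      v3     172     
P38      v1     679     
P38      v2     832     
P38      v3     59      

Each (patient, column) pair becomes one row: 3 × 3 = 9 rows.
For example, (P36, v1) → systolic=631.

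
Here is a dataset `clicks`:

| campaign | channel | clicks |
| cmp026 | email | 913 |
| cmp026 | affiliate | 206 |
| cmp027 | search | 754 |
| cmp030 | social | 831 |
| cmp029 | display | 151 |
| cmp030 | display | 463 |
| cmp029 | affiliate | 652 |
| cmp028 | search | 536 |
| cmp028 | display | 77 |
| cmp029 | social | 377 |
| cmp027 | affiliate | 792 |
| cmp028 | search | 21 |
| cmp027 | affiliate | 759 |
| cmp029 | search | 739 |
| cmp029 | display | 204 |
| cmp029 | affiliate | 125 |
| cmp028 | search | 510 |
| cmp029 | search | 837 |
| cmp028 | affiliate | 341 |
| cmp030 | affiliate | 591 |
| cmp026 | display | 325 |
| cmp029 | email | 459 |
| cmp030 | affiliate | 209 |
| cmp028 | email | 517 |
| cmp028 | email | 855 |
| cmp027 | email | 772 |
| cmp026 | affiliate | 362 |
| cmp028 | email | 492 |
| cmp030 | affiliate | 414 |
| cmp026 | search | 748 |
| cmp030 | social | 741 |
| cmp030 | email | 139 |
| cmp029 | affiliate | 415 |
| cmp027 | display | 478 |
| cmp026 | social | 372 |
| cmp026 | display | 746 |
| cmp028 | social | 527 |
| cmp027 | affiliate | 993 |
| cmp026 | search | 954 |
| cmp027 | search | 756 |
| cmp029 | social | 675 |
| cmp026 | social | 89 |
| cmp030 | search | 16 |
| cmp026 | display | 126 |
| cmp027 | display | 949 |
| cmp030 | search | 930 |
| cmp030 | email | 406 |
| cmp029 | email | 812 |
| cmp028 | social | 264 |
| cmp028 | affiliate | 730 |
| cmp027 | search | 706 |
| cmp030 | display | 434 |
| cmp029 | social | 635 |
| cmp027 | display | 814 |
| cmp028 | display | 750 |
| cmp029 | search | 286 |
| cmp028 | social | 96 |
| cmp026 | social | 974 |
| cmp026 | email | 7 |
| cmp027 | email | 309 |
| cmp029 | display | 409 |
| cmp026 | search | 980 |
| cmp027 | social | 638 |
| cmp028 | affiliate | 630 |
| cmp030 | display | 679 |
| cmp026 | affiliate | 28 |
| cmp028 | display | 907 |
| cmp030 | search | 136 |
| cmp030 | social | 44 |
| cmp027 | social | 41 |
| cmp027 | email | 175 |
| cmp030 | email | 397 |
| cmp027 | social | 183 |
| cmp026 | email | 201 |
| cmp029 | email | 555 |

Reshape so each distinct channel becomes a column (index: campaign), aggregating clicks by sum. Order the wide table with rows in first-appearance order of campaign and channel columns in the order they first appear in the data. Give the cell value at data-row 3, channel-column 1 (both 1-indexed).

942

With rows in first-appearance order of campaign, row 3 is campaign=cmp030. channel columns in first-appearance order: email, affiliate, search, social, display; column 1 is email.
Long rows with campaign=cmp030, channel=email: 139 + 406 + 397 = 942.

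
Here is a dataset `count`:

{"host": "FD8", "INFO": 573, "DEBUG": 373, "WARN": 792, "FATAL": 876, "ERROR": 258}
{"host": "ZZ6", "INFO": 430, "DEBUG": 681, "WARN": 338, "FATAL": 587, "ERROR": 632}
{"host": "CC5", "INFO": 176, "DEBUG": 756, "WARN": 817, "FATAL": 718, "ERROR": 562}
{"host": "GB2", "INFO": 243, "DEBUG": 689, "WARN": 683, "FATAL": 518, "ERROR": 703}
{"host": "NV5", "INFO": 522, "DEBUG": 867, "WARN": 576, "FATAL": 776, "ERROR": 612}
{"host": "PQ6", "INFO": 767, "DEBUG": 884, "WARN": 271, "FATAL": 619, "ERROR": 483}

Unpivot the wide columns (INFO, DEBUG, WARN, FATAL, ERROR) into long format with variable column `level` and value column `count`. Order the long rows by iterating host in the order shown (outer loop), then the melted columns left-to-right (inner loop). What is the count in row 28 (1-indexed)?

30 rows total (6 × 5). Row 28: index ⌊(28-1)/5⌋ = 5 into host → PQ6; (28-1) mod 5 = 2 into the melted columns → WARN.
So row 28 is (PQ6, WARN, 271); count = 271.

271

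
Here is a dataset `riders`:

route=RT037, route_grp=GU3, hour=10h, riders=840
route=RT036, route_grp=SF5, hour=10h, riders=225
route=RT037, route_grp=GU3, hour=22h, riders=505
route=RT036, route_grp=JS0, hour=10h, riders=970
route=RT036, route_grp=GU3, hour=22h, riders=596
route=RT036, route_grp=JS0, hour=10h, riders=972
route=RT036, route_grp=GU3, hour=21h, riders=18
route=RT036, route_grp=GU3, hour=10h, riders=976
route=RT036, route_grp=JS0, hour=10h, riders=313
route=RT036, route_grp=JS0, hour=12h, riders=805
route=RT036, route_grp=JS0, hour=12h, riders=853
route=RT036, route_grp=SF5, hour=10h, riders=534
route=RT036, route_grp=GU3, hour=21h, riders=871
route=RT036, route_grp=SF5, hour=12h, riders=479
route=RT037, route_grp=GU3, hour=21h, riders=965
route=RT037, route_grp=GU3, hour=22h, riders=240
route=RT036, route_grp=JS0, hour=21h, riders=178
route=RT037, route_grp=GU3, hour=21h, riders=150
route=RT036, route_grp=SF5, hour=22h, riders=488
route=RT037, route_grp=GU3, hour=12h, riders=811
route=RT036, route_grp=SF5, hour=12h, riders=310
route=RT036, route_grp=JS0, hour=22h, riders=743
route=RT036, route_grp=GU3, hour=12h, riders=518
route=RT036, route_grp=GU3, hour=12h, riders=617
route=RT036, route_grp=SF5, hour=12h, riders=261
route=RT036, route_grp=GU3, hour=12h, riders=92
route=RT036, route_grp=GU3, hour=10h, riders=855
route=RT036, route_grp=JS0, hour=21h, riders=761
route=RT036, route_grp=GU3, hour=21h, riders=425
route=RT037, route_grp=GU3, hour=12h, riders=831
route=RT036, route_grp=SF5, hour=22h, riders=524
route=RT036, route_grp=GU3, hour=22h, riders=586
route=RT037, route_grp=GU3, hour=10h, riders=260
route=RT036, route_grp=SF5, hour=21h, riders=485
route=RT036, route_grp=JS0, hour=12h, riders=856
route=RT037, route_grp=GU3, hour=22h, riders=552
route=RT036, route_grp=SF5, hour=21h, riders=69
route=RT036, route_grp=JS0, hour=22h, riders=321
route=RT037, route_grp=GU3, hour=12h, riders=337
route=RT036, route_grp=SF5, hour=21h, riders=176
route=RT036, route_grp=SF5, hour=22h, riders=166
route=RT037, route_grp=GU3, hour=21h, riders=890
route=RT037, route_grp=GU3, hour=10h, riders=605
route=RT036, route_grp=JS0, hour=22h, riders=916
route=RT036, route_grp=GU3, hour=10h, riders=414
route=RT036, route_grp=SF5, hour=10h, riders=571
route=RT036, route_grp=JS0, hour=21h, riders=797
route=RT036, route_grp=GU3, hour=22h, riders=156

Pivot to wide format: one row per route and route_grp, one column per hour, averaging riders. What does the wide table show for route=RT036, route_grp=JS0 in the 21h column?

Rows with route=RT036, route_grp=JS0 and hour=21h: riders values are 178, 761, 797.
(178 + 761 + 797) / 3 = 578.67.

578.67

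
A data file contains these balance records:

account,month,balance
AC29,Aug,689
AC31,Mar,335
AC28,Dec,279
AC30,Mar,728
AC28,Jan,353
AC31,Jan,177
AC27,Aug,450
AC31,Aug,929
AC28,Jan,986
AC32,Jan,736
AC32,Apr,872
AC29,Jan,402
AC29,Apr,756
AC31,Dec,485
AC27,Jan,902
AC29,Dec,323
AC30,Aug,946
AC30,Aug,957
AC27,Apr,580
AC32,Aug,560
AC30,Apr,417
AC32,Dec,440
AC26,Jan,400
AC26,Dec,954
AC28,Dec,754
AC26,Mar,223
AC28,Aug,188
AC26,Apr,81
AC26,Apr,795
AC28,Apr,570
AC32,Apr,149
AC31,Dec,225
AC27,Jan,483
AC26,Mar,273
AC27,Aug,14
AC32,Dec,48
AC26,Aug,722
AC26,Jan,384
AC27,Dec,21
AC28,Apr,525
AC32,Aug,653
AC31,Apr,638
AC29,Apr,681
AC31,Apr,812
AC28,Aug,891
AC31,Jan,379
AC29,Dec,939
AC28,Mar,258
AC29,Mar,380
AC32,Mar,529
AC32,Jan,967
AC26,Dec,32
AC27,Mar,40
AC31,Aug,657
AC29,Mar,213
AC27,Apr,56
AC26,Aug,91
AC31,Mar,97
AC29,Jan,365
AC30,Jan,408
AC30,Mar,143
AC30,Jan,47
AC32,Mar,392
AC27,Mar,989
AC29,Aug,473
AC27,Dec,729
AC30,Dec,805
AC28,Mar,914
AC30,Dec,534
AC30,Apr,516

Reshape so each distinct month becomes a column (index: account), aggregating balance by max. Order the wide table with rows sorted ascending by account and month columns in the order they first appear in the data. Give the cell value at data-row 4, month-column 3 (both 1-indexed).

With rows sorted ascending by account, row 4 is account=AC29. month columns in first-appearance order: Aug, Mar, Dec, Jan, Apr; column 3 is Dec.
Long rows with account=AC29, month=Dec: max(323, 939) = 939.

939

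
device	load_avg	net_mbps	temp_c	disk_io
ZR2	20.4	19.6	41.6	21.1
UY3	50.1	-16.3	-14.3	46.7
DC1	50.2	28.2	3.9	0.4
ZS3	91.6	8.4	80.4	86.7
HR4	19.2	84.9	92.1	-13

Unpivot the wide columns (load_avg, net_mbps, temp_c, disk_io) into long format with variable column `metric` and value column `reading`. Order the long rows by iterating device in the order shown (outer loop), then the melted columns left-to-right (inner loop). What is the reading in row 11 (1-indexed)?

3.9

20 rows total (5 × 4). Row 11: index ⌊(11-1)/4⌋ = 2 into device → DC1; (11-1) mod 4 = 2 into the melted columns → temp_c.
So row 11 is (DC1, temp_c, 3.9); reading = 3.9.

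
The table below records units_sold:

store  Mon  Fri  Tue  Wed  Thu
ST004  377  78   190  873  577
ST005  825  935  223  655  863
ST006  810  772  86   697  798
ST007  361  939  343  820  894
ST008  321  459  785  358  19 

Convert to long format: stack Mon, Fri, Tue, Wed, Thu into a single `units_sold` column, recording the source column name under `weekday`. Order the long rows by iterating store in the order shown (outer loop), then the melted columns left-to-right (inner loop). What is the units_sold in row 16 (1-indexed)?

361

25 rows total (5 × 5). Row 16: index ⌊(16-1)/5⌋ = 3 into store → ST007; (16-1) mod 5 = 0 into the melted columns → Mon.
So row 16 is (ST007, Mon, 361); units_sold = 361.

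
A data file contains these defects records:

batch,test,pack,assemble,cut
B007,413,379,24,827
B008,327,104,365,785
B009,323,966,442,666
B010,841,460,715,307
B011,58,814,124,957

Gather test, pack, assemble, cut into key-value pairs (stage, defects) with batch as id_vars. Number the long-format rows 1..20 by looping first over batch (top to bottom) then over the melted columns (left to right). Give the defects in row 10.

966

20 rows total (5 × 4). Row 10: index ⌊(10-1)/4⌋ = 2 into batch → B009; (10-1) mod 4 = 1 into the melted columns → pack.
So row 10 is (B009, pack, 966); defects = 966.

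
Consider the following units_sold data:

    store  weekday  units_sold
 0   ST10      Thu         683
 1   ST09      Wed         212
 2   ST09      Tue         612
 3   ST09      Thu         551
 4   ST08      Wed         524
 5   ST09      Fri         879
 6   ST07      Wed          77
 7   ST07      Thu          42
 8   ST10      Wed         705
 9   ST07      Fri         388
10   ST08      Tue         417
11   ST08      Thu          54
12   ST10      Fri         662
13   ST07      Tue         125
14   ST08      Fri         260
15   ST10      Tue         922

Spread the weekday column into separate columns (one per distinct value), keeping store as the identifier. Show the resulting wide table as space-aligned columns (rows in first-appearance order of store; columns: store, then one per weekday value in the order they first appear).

store  Thu  Wed  Tue  Fri
ST10   683  705  922  662
ST09   551  212  612  879
ST08   54   524  417  260
ST07   42   77   125  388

Columns: store plus the 4 distinct weekday values (Thu, Wed, Tue, Fri).
For example, row ST10 column Thu takes units_sold=683 from the long row (ST10, Thu).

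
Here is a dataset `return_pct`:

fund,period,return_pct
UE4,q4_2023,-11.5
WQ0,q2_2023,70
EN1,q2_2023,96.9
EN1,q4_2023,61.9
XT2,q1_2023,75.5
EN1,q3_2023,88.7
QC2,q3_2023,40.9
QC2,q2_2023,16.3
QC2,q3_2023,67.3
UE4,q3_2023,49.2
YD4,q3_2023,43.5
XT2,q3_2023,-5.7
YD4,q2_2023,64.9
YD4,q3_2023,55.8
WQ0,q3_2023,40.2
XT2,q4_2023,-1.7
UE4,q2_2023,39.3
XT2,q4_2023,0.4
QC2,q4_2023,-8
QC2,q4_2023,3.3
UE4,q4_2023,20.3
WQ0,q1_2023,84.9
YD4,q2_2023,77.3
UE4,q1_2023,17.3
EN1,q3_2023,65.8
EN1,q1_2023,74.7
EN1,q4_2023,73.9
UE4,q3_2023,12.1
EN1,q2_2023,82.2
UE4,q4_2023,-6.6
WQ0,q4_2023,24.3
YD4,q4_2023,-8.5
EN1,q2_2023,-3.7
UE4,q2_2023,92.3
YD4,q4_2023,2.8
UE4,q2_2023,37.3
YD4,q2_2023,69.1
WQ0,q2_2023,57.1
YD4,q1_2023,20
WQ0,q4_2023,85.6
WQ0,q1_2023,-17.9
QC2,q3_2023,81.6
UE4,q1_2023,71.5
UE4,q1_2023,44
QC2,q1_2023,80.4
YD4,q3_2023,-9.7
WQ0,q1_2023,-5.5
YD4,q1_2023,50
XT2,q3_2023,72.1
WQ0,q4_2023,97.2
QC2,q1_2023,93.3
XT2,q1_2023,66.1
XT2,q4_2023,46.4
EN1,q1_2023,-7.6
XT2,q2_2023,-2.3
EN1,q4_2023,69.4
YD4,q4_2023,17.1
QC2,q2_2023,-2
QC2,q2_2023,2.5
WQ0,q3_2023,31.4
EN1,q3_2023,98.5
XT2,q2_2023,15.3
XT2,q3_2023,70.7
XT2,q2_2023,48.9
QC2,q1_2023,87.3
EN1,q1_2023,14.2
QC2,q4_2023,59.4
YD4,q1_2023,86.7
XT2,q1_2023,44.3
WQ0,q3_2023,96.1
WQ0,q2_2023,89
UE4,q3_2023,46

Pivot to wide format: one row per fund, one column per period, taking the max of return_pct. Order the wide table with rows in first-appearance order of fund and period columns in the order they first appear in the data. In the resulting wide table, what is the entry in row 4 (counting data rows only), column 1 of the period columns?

With rows in first-appearance order of fund, row 4 is fund=XT2. period columns in first-appearance order: q4_2023, q2_2023, q1_2023, q3_2023; column 1 is q4_2023.
Long rows with fund=XT2, period=q4_2023: max(-1.7, 0.4, 46.4) = 46.4.

46.4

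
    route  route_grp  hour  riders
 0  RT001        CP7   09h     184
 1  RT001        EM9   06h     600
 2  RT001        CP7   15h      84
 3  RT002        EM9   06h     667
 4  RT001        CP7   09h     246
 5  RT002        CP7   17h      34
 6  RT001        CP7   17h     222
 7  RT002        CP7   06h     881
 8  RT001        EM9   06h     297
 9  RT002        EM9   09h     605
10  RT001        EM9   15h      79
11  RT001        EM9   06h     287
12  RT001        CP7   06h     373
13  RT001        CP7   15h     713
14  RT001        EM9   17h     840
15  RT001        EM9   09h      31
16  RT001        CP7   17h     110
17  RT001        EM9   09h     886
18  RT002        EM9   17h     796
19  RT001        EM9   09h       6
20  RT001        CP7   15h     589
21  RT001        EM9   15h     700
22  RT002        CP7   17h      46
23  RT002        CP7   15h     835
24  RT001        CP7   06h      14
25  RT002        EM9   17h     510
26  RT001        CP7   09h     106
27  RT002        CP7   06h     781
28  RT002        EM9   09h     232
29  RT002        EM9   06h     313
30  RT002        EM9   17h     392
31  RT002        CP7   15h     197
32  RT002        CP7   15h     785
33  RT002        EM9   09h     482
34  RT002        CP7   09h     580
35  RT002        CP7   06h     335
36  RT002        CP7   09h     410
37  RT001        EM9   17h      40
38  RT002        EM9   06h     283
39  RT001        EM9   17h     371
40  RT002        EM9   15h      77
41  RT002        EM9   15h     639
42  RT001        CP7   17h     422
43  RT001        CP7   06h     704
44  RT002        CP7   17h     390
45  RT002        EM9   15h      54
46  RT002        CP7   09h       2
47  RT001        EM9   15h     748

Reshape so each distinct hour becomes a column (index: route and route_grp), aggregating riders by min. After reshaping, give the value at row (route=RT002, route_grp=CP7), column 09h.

2

Rows with route=RT002, route_grp=CP7 and hour=09h: riders values are 580, 410, 2.
min(580, 410, 2) = 2.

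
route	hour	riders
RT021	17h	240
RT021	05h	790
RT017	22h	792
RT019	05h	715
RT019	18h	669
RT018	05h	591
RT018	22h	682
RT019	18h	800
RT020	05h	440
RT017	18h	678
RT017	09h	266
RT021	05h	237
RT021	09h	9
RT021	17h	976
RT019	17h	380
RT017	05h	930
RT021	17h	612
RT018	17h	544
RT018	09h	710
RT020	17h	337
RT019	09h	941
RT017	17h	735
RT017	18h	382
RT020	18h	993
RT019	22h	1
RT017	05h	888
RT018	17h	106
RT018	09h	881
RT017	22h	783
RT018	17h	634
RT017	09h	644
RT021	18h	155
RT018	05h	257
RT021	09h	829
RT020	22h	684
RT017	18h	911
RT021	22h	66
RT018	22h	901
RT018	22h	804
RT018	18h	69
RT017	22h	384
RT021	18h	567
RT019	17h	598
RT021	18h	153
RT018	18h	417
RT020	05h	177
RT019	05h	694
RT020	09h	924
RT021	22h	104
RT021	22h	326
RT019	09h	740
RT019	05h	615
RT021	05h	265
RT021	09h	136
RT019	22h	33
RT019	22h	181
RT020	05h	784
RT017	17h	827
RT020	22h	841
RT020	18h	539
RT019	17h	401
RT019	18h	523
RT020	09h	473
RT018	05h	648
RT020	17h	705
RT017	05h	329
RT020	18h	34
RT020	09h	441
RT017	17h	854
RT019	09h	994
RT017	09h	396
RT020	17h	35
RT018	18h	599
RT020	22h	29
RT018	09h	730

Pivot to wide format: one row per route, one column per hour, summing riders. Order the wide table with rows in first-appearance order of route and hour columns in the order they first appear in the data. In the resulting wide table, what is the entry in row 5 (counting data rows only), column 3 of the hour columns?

With rows in first-appearance order of route, row 5 is route=RT020. hour columns in first-appearance order: 17h, 05h, 22h, 18h, 09h; column 3 is 22h.
Long rows with route=RT020, hour=22h: 684 + 841 + 29 = 1554.

1554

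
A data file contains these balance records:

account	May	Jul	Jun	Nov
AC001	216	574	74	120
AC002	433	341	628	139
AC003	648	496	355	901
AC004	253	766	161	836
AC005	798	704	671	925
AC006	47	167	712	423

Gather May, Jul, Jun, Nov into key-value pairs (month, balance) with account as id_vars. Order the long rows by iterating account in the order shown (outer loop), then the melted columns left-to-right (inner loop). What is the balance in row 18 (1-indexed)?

24 rows total (6 × 4). Row 18: index ⌊(18-1)/4⌋ = 4 into account → AC005; (18-1) mod 4 = 1 into the melted columns → Jul.
So row 18 is (AC005, Jul, 704); balance = 704.

704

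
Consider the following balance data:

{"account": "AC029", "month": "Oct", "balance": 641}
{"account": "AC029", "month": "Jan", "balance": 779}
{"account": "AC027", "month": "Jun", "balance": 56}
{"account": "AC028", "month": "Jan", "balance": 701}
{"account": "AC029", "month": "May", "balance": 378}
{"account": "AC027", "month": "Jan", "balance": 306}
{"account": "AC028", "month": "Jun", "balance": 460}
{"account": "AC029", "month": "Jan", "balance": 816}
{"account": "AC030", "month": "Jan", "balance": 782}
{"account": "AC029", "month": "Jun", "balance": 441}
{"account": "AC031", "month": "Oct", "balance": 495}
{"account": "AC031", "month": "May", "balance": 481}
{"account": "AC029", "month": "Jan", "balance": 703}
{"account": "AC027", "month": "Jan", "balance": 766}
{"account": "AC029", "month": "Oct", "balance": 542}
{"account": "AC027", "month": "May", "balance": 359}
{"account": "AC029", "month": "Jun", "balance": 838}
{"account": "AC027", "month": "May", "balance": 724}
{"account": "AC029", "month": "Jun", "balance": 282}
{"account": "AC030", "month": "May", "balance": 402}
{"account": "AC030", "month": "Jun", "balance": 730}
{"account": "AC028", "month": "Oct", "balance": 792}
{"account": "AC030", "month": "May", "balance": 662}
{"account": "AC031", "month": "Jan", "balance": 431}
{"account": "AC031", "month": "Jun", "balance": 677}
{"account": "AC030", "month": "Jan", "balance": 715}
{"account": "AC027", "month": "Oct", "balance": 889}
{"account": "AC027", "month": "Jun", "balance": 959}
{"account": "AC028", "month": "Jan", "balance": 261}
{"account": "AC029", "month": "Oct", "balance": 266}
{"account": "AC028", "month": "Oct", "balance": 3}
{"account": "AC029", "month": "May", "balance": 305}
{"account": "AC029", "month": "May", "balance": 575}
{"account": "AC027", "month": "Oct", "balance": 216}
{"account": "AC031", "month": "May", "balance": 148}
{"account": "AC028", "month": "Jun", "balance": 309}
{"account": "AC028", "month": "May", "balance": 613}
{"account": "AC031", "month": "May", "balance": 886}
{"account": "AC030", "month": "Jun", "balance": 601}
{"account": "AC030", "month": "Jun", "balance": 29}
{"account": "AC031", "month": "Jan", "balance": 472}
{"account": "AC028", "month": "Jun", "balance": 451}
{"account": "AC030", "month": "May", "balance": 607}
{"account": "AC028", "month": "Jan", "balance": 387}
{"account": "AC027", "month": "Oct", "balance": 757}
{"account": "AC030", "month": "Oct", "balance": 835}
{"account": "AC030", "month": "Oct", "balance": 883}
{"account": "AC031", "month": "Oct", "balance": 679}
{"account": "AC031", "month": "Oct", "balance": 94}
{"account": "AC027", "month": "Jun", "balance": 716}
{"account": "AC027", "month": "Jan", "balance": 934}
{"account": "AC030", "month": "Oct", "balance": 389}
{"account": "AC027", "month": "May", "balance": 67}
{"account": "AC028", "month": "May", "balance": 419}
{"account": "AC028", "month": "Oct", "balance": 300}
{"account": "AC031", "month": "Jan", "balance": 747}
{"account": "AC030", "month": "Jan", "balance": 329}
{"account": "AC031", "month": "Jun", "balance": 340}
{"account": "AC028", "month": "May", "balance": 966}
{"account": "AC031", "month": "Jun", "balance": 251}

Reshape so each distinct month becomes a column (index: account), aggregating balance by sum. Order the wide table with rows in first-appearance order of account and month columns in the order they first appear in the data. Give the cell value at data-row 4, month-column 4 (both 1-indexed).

1671

With rows in first-appearance order of account, row 4 is account=AC030. month columns in first-appearance order: Oct, Jan, Jun, May; column 4 is May.
Long rows with account=AC030, month=May: 402 + 662 + 607 = 1671.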